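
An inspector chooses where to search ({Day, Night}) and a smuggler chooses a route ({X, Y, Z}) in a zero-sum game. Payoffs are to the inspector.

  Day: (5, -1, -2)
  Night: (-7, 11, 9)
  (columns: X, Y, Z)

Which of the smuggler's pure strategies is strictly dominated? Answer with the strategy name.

Y

Z holds the inspector's payoff strictly below Y in every row: -2 < -1, 9 < 11.
So Y is strictly dominated for the smuggler.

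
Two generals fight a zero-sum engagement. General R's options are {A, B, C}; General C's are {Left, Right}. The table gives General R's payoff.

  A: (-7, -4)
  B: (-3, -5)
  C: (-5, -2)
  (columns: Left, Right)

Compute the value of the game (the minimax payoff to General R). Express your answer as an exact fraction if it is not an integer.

Row minima: A → -7, B → -5, C → -5; maximin = -5.
Column maxima: Left → -3, Right → -2; minimax = -3.
-5 ≠ -3, so there is no saddle point; optimal play is mixed.
A is strictly dominated by C, so General R never plays it.
On the remaining 2×2 (B, C vs Left, Right):
Let General R play B with probability p. Expected payoff against Left: (-3)p + (-5)(1−p) = 2p − 5; against Right: (-5)p + (-2)(1−p) = −3p − 2.
Setting these equal: 2p − 5 = −3p − 2 ⇒ 5p = 3 ⇒ p = 3/5, and the value is (2)·(3/5) − 5 = -19/5.
For General C: with q = P(Left), equating B's and C's payoffs gives 2q − 5 = −3q − 2 ⇒ q = 3/5.

-19/5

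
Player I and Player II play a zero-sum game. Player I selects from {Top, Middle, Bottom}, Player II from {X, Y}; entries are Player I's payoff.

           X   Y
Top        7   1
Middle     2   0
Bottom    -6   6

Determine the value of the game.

8/3

Row minima: Top → 1, Middle → 0, Bottom → -6; maximin = 1.
Column maxima: X → 7, Y → 6; minimax = 6.
1 ≠ 6, so there is no saddle point; optimal play is mixed.
Middle is strictly dominated by Top, so Player I never plays it.
On the remaining 2×2 (Top, Bottom vs X, Y):
Let Player I play Top with probability p. Expected payoff against X: 7p + (-6)(1−p) = 13p − 6; against Y: 1p + 6(1−p) = −5p + 6.
Setting these equal: 13p − 6 = −5p + 6 ⇒ 18p = 12 ⇒ p = 2/3, and the value is (13)·(2/3) − 6 = 8/3.
For Player II: with q = P(X), equating Top's and Bottom's payoffs gives 6q + 1 = −12q + 6 ⇒ q = 5/18.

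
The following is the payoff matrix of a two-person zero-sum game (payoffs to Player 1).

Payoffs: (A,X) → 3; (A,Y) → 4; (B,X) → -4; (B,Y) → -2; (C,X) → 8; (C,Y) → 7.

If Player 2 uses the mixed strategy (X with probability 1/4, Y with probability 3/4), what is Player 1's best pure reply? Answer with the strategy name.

C

Expected payoff of A: (1/4)·3 + (3/4)·4 = 15/4.
Expected payoff of B: (1/4)·(-4) + (3/4)·(-2) = -5/2.
Expected payoff of C: (1/4)·8 + (3/4)·7 = 29/4.
The largest is 29/4, so Player 1's best response is C.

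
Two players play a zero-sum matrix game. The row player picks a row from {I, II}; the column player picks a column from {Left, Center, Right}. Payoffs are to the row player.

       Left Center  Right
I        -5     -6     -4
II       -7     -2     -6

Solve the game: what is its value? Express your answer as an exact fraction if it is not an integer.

Row minima: I → -6, II → -7; maximin = -6.
Column maxima: Left → -5, Center → -2, Right → -4; minimax = -5.
-6 ≠ -5, so there is no saddle point; optimal play is mixed.
Right is strictly dominated by Left (it gives the row player strictly more in every row), so the column player never plays it.
On the remaining 2×2 (I, II vs Left, Center):
Let the row player play I with probability p. Expected payoff against Left: (-5)p + (-7)(1−p) = 2p − 7; against Center: (-6)p + (-2)(1−p) = −4p − 2.
Setting these equal: 2p − 7 = −4p − 2 ⇒ 6p = 5 ⇒ p = 5/6, and the value is (2)·(5/6) − 7 = -16/3.
For the column player: with q = P(Left), equating I's and II's payoffs gives q − 6 = −5q − 2 ⇒ q = 2/3.

-16/3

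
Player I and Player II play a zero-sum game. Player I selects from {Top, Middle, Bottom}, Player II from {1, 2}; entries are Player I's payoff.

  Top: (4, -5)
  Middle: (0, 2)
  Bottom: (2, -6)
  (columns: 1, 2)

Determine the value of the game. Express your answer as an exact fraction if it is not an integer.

8/11

Row minima: Top → -5, Middle → 0, Bottom → -6; maximin = 0.
Column maxima: 1 → 4, 2 → 2; minimax = 2.
0 ≠ 2, so there is no saddle point; optimal play is mixed.
Bottom is strictly dominated by Top, so Player I never plays it.
On the remaining 2×2 (Top, Middle vs 1, 2):
Let Player I play Top with probability p. Expected payoff against 1: 4p + 0(1−p) = 4p; against 2: (-5)p + 2(1−p) = −7p + 2.
Setting these equal: 4p = −7p + 2 ⇒ 11p = 2 ⇒ p = 2/11, and the value is (4)·(2/11) = 8/11.
For Player II: with q = P(1), equating Top's and Middle's payoffs gives 9q − 5 = −2q + 2 ⇒ q = 7/11.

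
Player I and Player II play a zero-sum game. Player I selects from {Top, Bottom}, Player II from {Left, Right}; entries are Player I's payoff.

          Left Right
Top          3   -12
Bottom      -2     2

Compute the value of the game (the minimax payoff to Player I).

Row minima: Top → -12, Bottom → -2; maximin = -2.
Column maxima: Left → 3, Right → 2; minimax = 2.
-2 ≠ 2, so there is no saddle point; optimal play is mixed.
Let Player I play Top with probability p. Expected payoff against Left: 3p + (-2)(1−p) = 5p − 2; against Right: (-12)p + 2(1−p) = −14p + 2.
Setting these equal: 5p − 2 = −14p + 2 ⇒ 19p = 4 ⇒ p = 4/19, and the value is (5)·(4/19) − 2 = -18/19.
For Player II: with q = P(Left), equating Top's and Bottom's payoffs gives 15q − 12 = −4q + 2 ⇒ q = 14/19.

-18/19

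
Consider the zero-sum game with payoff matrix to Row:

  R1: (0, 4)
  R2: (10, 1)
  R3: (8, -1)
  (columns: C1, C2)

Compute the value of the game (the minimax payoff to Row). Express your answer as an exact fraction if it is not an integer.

Row minima: R1 → 0, R2 → 1, R3 → -1; maximin = 1.
Column maxima: C1 → 10, C2 → 4; minimax = 4.
1 ≠ 4, so there is no saddle point; optimal play is mixed.
R3 is strictly dominated by R2, so Row never plays it.
On the remaining 2×2 (R1, R2 vs C1, C2):
Let Row play R1 with probability p. Expected payoff against C1: 0p + 10(1−p) = −10p + 10; against C2: 4p + 1(1−p) = 3p + 1.
Setting these equal: −10p + 10 = 3p + 1 ⇒ −13p = -9 ⇒ p = 9/13, and the value is (-10)·(9/13) + 10 = 40/13.
For Column: with q = P(C1), equating R1's and R2's payoffs gives −4q + 4 = 9q + 1 ⇒ q = 3/13.

40/13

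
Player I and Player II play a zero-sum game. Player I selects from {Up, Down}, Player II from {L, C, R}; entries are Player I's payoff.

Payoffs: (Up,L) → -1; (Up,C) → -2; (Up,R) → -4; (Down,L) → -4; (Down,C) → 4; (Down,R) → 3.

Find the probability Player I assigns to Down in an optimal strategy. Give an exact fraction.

Row minima: Up → -4, Down → -4; maximin = -4.
Column maxima: L → -1, C → 4, R → 3; minimax = -1.
-4 ≠ -1, so there is no saddle point; optimal play is mixed.
C is strictly dominated by R (it gives Player I strictly more in every row), so Player II never plays it.
On the remaining 2×2 (Up, Down vs L, R):
Let Player I play Up with probability p. Expected payoff against L: (-1)p + (-4)(1−p) = 3p − 4; against R: (-4)p + 3(1−p) = −7p + 3.
Setting these equal: 3p − 4 = −7p + 3 ⇒ 10p = 7 ⇒ p = 7/10, and the value is (3)·(7/10) − 4 = -19/10.
For Player II: with q = P(L), equating Up's and Down's payoffs gives 3q − 4 = −7q + 3 ⇒ q = 7/10.

3/10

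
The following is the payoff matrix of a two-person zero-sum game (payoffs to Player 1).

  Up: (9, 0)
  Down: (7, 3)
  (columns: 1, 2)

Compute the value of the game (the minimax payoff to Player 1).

3

Row minima: Up → 0, Down → 3; maximin = 3.
Column maxima: 1 → 9, 2 → 3; minimax = 3.
Since maximin = minimax = 3, there is a saddle point and the value is 3.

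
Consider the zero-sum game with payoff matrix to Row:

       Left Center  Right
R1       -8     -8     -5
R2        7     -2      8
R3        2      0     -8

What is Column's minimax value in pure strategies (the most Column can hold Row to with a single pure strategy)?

0

Column maxima: Left → 7, Center → 0, Right → 8.
The smallest of these is 0.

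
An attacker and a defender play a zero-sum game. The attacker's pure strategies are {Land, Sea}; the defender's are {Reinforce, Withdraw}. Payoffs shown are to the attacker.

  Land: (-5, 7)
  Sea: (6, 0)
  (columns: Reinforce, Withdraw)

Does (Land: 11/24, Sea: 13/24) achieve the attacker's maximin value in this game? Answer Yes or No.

No

Against Reinforce this mix gives (11/24)·(-5) + (13/24)·6 = 23/24.
Against Withdraw this mix gives (11/24)·7 + (13/24)·0 = 77/24.
The defender will play Reinforce, holding the attacker to 23/24. Shifting weight toward the row that does better against Reinforce would raise this floor (the equalizing mix achieves 7/3 against both Reinforce and Withdraw), so the proposed strategy is not optimal.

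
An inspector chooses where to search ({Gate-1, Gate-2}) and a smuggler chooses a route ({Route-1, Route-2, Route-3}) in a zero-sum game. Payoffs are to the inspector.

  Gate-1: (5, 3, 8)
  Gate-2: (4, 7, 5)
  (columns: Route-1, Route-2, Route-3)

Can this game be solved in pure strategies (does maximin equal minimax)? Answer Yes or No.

No

Row minima: Gate-1 → 3, Gate-2 → 4; maximin = 4.
Column maxima: Route-1 → 5, Route-2 → 7, Route-3 → 8; minimax = 5.
4 ≠ 5, so no pure-strategy equilibrium exists.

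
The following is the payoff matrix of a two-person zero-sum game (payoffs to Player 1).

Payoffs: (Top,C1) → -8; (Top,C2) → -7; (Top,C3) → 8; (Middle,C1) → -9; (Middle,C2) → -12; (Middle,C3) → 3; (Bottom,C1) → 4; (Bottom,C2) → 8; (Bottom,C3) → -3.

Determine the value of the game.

Row minima: Top → -8, Middle → -12, Bottom → -3; maximin = -3.
Column maxima: C1 → 4, C2 → 8, C3 → 8; minimax = 4.
-3 ≠ 4, so there is no saddle point; optimal play is mixed.
Middle is strictly dominated by Top, so Player 1 never plays it.
With Middle eliminated, C2 is strictly dominated by C1 (it gives Player 1 strictly more in every remaining row), so Player 2 never plays it.
On the remaining 2×2 (Top, Bottom vs C1, C3):
Let Player 1 play Top with probability p. Expected payoff against C1: (-8)p + 4(1−p) = −12p + 4; against C3: 8p + (-3)(1−p) = 11p − 3.
Setting these equal: −12p + 4 = 11p − 3 ⇒ −23p = -7 ⇒ p = 7/23, and the value is (-12)·(7/23) + 4 = 8/23.
For Player 2: with q = P(C1), equating Top's and Bottom's payoffs gives −16q + 8 = 7q − 3 ⇒ q = 11/23.

8/23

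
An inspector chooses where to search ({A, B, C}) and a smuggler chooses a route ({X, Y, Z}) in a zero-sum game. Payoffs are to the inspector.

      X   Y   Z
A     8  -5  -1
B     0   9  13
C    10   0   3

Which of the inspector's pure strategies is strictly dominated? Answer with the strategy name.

A

C gives a strictly higher payoff than A against every column: 10 > 8, 0 > -5, 3 > -1.
So A is strictly dominated and the inspector never plays it.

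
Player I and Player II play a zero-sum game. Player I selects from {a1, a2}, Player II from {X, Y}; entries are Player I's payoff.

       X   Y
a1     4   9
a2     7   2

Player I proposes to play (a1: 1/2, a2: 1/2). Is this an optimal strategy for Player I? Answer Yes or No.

Against X this mix gives (1/2)·4 + (1/2)·7 = 11/2.
Against Y this mix gives (1/2)·9 + (1/2)·2 = 11/2.
All of Player II's active replies (X, Y) yield 11/2, and no column does worse for Player I. The mix makes Player II indifferent and guarantees 11/2, so it is optimal.

Yes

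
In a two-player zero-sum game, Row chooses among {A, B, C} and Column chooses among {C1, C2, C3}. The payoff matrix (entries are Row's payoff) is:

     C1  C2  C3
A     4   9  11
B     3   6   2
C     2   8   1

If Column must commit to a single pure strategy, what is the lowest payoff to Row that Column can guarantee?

4

Column maxima: C1 → 4, C2 → 9, C3 → 11.
The smallest of these is 4.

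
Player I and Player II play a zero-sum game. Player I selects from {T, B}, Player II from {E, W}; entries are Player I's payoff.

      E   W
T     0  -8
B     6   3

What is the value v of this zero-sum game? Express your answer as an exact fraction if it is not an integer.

3

Row minima: T → -8, B → 3; maximin = 3.
Column maxima: E → 6, W → 3; minimax = 3.
Since maximin = minimax = 3, there is a saddle point and the value is 3.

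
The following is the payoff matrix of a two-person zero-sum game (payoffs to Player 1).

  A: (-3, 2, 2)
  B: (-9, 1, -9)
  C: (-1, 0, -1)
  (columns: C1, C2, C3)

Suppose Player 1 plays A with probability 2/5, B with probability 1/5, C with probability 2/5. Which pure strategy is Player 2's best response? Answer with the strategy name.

If Player 2 plays C1, Player 1's expected payoff is (2/5)·(-3) + (1/5)·(-9) + (2/5)·(-1) = -17/5.
If Player 2 plays C2, Player 1's expected payoff is (2/5)·2 + (1/5)·1 + (2/5)·0 = 1.
If Player 2 plays C3, Player 1's expected payoff is (2/5)·2 + (1/5)·(-9) + (2/5)·(-1) = -7/5.
Player 2 minimizes Player 1's payoff; the smallest is -17/5, so the best response is C1.

C1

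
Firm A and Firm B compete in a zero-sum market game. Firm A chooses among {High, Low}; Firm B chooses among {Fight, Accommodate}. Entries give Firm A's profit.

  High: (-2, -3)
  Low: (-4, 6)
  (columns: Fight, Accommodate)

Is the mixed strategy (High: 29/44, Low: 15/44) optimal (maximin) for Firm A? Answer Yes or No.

Against Fight this mix gives (29/44)·(-2) + (15/44)·(-4) = -59/22.
Against Accommodate this mix gives (29/44)·(-3) + (15/44)·6 = 3/44.
Firm B will play Fight, holding Firm A to -59/22. Shifting weight toward the row that does better against Fight would raise this floor (the equalizing mix achieves -24/11 against both Fight and Accommodate), so the proposed strategy is not optimal.

No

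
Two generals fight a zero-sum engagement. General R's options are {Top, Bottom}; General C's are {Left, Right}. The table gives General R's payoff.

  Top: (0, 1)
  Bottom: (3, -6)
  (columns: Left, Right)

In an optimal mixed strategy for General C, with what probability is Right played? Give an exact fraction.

Row minima: Top → 0, Bottom → -6; maximin = 0.
Column maxima: Left → 3, Right → 1; minimax = 1.
0 ≠ 1, so there is no saddle point; optimal play is mixed.
Let General R play Top with probability p. Expected payoff against Left: 0p + 3(1−p) = −3p + 3; against Right: 1p + (-6)(1−p) = 7p − 6.
Setting these equal: −3p + 3 = 7p − 6 ⇒ −10p = -9 ⇒ p = 9/10, and the value is (-3)·(9/10) + 3 = 3/10.
For General C: with q = P(Left), equating Top's and Bottom's payoffs gives −q + 1 = 9q − 6 ⇒ q = 7/10.

3/10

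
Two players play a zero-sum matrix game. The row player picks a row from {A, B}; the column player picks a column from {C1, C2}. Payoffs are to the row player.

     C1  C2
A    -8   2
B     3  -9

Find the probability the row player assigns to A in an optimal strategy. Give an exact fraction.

Row minima: A → -8, B → -9; maximin = -8.
Column maxima: C1 → 3, C2 → 2; minimax = 2.
-8 ≠ 2, so there is no saddle point; optimal play is mixed.
Let the row player play A with probability p. Expected payoff against C1: (-8)p + 3(1−p) = −11p + 3; against C2: 2p + (-9)(1−p) = 11p − 9.
Setting these equal: −11p + 3 = 11p − 9 ⇒ −22p = -12 ⇒ p = 6/11, and the value is (-11)·(6/11) + 3 = -3.
For the column player: with q = P(C1), equating A's and B's payoffs gives −10q + 2 = 12q − 9 ⇒ q = 1/2.

6/11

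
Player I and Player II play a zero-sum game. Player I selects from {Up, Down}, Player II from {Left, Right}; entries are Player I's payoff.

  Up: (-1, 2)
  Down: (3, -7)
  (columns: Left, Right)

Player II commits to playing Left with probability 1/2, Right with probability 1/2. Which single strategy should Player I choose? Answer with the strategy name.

Up

Expected payoff of Up: (1/2)·(-1) + (1/2)·2 = 1/2.
Expected payoff of Down: (1/2)·3 + (1/2)·(-7) = -2.
The largest is 1/2, so Player I's best response is Up.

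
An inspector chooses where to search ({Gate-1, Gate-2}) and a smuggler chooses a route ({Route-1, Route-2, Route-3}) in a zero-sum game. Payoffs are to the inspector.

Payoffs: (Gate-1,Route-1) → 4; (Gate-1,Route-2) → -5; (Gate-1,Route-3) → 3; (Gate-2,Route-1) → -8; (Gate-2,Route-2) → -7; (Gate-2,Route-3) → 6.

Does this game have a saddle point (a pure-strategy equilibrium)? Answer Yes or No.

Yes

Row minima: Gate-1 → -5, Gate-2 → -8; maximin = -5.
Column maxima: Route-1 → 4, Route-2 → -5, Route-3 → 6; minimax = -5.
maximin = minimax = -5, so a saddle point exists.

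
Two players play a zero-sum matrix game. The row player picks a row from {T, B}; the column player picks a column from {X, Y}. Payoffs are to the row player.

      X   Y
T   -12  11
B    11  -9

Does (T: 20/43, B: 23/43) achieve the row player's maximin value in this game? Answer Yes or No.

Yes

Against X this mix gives (20/43)·(-12) + (23/43)·11 = 13/43.
Against Y this mix gives (20/43)·11 + (23/43)·(-9) = 13/43.
All of the column player's active replies (X, Y) yield 13/43, and no column does worse for the row player. The mix makes the column player indifferent and guarantees 13/43, so it is optimal.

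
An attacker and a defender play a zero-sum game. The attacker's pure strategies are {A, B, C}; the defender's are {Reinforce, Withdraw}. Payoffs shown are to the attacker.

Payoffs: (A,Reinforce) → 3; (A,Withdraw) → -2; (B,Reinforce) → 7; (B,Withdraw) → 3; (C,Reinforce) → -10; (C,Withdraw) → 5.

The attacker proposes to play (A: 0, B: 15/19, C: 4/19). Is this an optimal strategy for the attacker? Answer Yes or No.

Yes

Against Reinforce this mix gives (15/19)·7 + (4/19)·(-10) = 65/19.
Against Withdraw this mix gives (15/19)·3 + (4/19)·5 = 65/19.
All of the defender's active replies (Reinforce, Withdraw) yield 65/19, and no column does worse for the attacker. The mix makes the defender indifferent and guarantees 65/19, so it is optimal.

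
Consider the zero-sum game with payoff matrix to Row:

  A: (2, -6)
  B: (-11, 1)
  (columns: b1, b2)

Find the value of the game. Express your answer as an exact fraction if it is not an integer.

-16/5

Row minima: A → -6, B → -11; maximin = -6.
Column maxima: b1 → 2, b2 → 1; minimax = 1.
-6 ≠ 1, so there is no saddle point; optimal play is mixed.
Let Row play A with probability p. Expected payoff against b1: 2p + (-11)(1−p) = 13p − 11; against b2: (-6)p + 1(1−p) = −7p + 1.
Setting these equal: 13p − 11 = −7p + 1 ⇒ 20p = 12 ⇒ p = 3/5, and the value is (13)·(3/5) − 11 = -16/5.
For Column: with q = P(b1), equating A's and B's payoffs gives 8q − 6 = −12q + 1 ⇒ q = 7/20.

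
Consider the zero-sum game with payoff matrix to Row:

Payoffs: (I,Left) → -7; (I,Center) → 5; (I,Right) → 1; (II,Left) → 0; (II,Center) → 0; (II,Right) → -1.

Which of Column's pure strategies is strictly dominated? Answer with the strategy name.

Center

Right holds Row's payoff strictly below Center in every row: 1 < 5, -1 < 0.
So Center is strictly dominated for Column.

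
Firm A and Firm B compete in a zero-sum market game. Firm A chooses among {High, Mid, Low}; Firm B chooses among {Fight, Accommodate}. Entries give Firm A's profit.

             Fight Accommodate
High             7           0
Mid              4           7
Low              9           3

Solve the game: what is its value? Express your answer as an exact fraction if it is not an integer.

17/3

Row minima: High → 0, Mid → 4, Low → 3; maximin = 4.
Column maxima: Fight → 9, Accommodate → 7; minimax = 7.
4 ≠ 7, so there is no saddle point; optimal play is mixed.
High is strictly dominated by Low, so Firm A never plays it.
On the remaining 2×2 (Mid, Low vs Fight, Accommodate):
Let Firm A play Mid with probability p. Expected payoff against Fight: 4p + 9(1−p) = −5p + 9; against Accommodate: 7p + 3(1−p) = 4p + 3.
Setting these equal: −5p + 9 = 4p + 3 ⇒ −9p = -6 ⇒ p = 2/3, and the value is (-5)·(2/3) + 9 = 17/3.
For Firm B: with q = P(Fight), equating Mid's and Low's payoffs gives −3q + 7 = 6q + 3 ⇒ q = 4/9.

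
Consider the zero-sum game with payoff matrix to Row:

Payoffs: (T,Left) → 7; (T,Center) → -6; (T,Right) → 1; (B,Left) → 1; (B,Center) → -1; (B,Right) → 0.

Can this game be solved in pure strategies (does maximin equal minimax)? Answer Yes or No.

Row minima: T → -6, B → -1; maximin = -1.
Column maxima: Left → 7, Center → -1, Right → 1; minimax = -1.
maximin = minimax = -1, so a saddle point exists.

Yes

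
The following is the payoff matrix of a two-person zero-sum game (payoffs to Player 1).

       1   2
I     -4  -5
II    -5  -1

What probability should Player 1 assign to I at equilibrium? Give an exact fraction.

Row minima: I → -5, II → -5; maximin = -5.
Column maxima: 1 → -4, 2 → -1; minimax = -4.
-5 ≠ -4, so there is no saddle point; optimal play is mixed.
Let Player 1 play I with probability p. Expected payoff against 1: (-4)p + (-5)(1−p) = p − 5; against 2: (-5)p + (-1)(1−p) = −4p − 1.
Setting these equal: p − 5 = −4p − 1 ⇒ 5p = 4 ⇒ p = 4/5, and the value is (1)·(4/5) − 5 = -21/5.
For Player 2: with q = P(1), equating I's and II's payoffs gives q − 5 = −4q − 1 ⇒ q = 4/5.

4/5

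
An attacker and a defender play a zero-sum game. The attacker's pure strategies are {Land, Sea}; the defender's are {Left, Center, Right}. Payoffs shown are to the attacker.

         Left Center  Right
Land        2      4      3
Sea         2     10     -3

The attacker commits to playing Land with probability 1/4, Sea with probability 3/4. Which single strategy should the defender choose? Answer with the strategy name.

If the defender plays Left, the attacker's expected payoff is (1/4)·2 + (3/4)·2 = 2.
If the defender plays Center, the attacker's expected payoff is (1/4)·4 + (3/4)·10 = 17/2.
If the defender plays Right, the attacker's expected payoff is (1/4)·3 + (3/4)·(-3) = -3/2.
The defender minimizes the attacker's payoff; the smallest is -3/2, so the best response is Right.

Right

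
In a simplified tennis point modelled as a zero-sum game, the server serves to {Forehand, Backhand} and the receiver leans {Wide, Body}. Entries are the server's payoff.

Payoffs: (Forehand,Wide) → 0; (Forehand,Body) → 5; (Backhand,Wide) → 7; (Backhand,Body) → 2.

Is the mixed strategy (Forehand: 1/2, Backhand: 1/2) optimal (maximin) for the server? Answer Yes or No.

Against Wide this mix gives (1/2)·0 + (1/2)·7 = 7/2.
Against Body this mix gives (1/2)·5 + (1/2)·2 = 7/2.
All of the receiver's active replies (Wide, Body) yield 7/2, and no column does worse for the server. The mix makes the receiver indifferent and guarantees 7/2, so it is optimal.

Yes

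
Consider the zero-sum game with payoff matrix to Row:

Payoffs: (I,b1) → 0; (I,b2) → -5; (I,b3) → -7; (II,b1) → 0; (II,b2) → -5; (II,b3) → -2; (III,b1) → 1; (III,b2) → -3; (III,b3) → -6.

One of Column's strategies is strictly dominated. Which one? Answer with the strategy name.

b2 holds Row's payoff strictly below b1 in every row: -5 < 0, -5 < 0, -3 < 1.
So b1 is strictly dominated for Column.

b1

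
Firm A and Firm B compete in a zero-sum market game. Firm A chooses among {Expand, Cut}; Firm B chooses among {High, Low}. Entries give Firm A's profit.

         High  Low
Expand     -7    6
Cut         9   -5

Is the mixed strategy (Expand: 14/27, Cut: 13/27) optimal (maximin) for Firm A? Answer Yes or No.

Yes

Against High this mix gives (14/27)·(-7) + (13/27)·9 = 19/27.
Against Low this mix gives (14/27)·6 + (13/27)·(-5) = 19/27.
All of Firm B's active replies (High, Low) yield 19/27, and no column does worse for Firm A. The mix makes Firm B indifferent and guarantees 19/27, so it is optimal.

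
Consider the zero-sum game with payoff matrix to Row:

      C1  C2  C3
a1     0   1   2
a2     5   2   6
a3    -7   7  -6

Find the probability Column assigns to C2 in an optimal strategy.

12/17

Row minima: a1 → 0, a2 → 2, a3 → -7; maximin = 2.
Column maxima: C1 → 5, C2 → 7, C3 → 6; minimax = 5.
2 ≠ 5, so there is no saddle point; optimal play is mixed.
a1 is strictly dominated by a2, so Row never plays it.
C3 is strictly dominated by C1 (it gives Row strictly more in every row), so Column never plays it.
On the remaining 2×2 (a2, a3 vs C1, C2):
Let Row play a2 with probability p. Expected payoff against C1: 5p + (-7)(1−p) = 12p − 7; against C2: 2p + 7(1−p) = −5p + 7.
Setting these equal: 12p − 7 = −5p + 7 ⇒ 17p = 14 ⇒ p = 14/17, and the value is (12)·(14/17) − 7 = 49/17.
For Column: with q = P(C1), equating a2's and a3's payoffs gives 3q + 2 = −14q + 7 ⇒ q = 5/17.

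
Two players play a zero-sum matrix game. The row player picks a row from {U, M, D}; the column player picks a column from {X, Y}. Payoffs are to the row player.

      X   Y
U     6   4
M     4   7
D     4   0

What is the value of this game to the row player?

26/5

Row minima: U → 4, M → 4, D → 0; maximin = 4.
Column maxima: X → 6, Y → 7; minimax = 6.
4 ≠ 6, so there is no saddle point; optimal play is mixed.
D is strictly dominated by U, so the row player never plays it.
On the remaining 2×2 (U, M vs X, Y):
Let the row player play U with probability p. Expected payoff against X: 6p + 4(1−p) = 2p + 4; against Y: 4p + 7(1−p) = −3p + 7.
Setting these equal: 2p + 4 = −3p + 7 ⇒ 5p = 3 ⇒ p = 3/5, and the value is (2)·(3/5) + 4 = 26/5.
For the column player: with q = P(X), equating U's and M's payoffs gives 2q + 4 = −3q + 7 ⇒ q = 3/5.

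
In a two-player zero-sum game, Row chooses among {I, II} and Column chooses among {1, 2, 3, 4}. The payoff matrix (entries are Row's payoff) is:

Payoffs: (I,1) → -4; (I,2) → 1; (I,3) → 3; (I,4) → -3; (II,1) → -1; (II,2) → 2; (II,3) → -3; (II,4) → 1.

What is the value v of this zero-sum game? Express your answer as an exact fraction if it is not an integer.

-5/3

Row minima: I → -4, II → -3; maximin = -3.
Column maxima: 1 → -1, 2 → 2, 3 → 3, 4 → 1; minimax = -1.
-3 ≠ -1, so there is no saddle point; optimal play is mixed.
2 is strictly dominated by 1 (it gives Row strictly more in every row), so Column never plays it.
4 is strictly dominated by 1 (it gives Row strictly more in every row), so Column never plays it.
On the remaining 2×2 (I, II vs 1, 3):
Let Row play I with probability p. Expected payoff against 1: (-4)p + (-1)(1−p) = −3p − 1; against 3: 3p + (-3)(1−p) = 6p − 3.
Setting these equal: −3p − 1 = 6p − 3 ⇒ −9p = -2 ⇒ p = 2/9, and the value is (-3)·(2/9) − 1 = -5/3.
For Column: with q = P(1), equating I's and II's payoffs gives −7q + 3 = 2q − 3 ⇒ q = 2/3.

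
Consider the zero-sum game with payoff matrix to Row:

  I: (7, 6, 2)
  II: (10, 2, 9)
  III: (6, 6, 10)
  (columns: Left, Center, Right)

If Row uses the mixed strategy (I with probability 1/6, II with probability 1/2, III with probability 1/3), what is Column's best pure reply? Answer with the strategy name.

If Column plays Left, Row's expected payoff is (1/6)·7 + (1/2)·10 + (1/3)·6 = 49/6.
If Column plays Center, Row's expected payoff is (1/6)·6 + (1/2)·2 + (1/3)·6 = 4.
If Column plays Right, Row's expected payoff is (1/6)·2 + (1/2)·9 + (1/3)·10 = 49/6.
Column minimizes Row's payoff; the smallest is 4, so the best response is Center.

Center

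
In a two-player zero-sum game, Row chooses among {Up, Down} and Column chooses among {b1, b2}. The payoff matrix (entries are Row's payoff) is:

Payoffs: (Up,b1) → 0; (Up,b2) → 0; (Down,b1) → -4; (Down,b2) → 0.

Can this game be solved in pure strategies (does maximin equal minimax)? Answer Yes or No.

Yes

Row minima: Up → 0, Down → -4; maximin = 0.
Column maxima: b1 → 0, b2 → 0; minimax = 0.
maximin = minimax = 0, so a saddle point exists.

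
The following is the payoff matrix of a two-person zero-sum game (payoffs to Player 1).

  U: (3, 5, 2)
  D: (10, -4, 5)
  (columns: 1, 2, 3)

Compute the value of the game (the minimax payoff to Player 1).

Row minima: U → 2, D → -4; maximin = 2.
Column maxima: 1 → 10, 2 → 5, 3 → 5; minimax = 5.
2 ≠ 5, so there is no saddle point; optimal play is mixed.
1 is strictly dominated by 3 (it gives Player 1 strictly more in every row), so Player 2 never plays it.
On the remaining 2×2 (U, D vs 2, 3):
Let Player 1 play U with probability p. Expected payoff against 2: 5p + (-4)(1−p) = 9p − 4; against 3: 2p + 5(1−p) = −3p + 5.
Setting these equal: 9p − 4 = −3p + 5 ⇒ 12p = 9 ⇒ p = 3/4, and the value is (9)·(3/4) − 4 = 11/4.
For Player 2: with q = P(2), equating U's and D's payoffs gives 3q + 2 = −9q + 5 ⇒ q = 1/4.

11/4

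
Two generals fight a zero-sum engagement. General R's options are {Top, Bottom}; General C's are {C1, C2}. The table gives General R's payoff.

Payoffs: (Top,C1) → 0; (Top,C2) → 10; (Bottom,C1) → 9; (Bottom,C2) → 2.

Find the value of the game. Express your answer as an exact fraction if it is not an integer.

Row minima: Top → 0, Bottom → 2; maximin = 2.
Column maxima: C1 → 9, C2 → 10; minimax = 9.
2 ≠ 9, so there is no saddle point; optimal play is mixed.
Let General R play Top with probability p. Expected payoff against C1: 0p + 9(1−p) = −9p + 9; against C2: 10p + 2(1−p) = 8p + 2.
Setting these equal: −9p + 9 = 8p + 2 ⇒ −17p = -7 ⇒ p = 7/17, and the value is (-9)·(7/17) + 9 = 90/17.
For General C: with q = P(C1), equating Top's and Bottom's payoffs gives −10q + 10 = 7q + 2 ⇒ q = 8/17.

90/17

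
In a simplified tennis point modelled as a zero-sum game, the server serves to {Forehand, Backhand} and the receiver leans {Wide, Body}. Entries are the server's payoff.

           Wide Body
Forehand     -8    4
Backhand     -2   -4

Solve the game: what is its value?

-20/7

Row minima: Forehand → -8, Backhand → -4; maximin = -4.
Column maxima: Wide → -2, Body → 4; minimax = -2.
-4 ≠ -2, so there is no saddle point; optimal play is mixed.
Let the server play Forehand with probability p. Expected payoff against Wide: (-8)p + (-2)(1−p) = −6p − 2; against Body: 4p + (-4)(1−p) = 8p − 4.
Setting these equal: −6p − 2 = 8p − 4 ⇒ −14p = -2 ⇒ p = 1/7, and the value is (-6)·(1/7) − 2 = -20/7.
For the receiver: with q = P(Wide), equating Forehand's and Backhand's payoffs gives −12q + 4 = 2q − 4 ⇒ q = 4/7.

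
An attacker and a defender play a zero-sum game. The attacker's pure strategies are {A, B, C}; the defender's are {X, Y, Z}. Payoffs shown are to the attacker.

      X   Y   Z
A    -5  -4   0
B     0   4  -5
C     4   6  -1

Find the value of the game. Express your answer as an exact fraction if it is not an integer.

Row minima: A → -5, B → -5, C → -1; maximin = -1.
Column maxima: X → 4, Y → 6, Z → 0; minimax = 0.
-1 ≠ 0, so there is no saddle point; optimal play is mixed.
B is strictly dominated by C, so the attacker never plays it.
Y is strictly dominated by X (it gives the attacker strictly more in every row), so the defender never plays it.
On the remaining 2×2 (A, C vs X, Z):
Let the attacker play A with probability p. Expected payoff against X: (-5)p + 4(1−p) = −9p + 4; against Z: 0p + (-1)(1−p) = p − 1.
Setting these equal: −9p + 4 = p − 1 ⇒ −10p = -5 ⇒ p = 1/2, and the value is (-9)·(1/2) + 4 = -1/2.
For the defender: with q = P(X), equating A's and C's payoffs gives −5q = 5q − 1 ⇒ q = 1/10.

-1/2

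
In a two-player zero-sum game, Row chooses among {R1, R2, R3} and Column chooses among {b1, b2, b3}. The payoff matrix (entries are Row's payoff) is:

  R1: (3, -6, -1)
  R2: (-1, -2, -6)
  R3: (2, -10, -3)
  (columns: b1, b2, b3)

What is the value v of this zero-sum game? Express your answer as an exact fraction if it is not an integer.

Row minima: R1 → -6, R2 → -6, R3 → -10; maximin = -6.
Column maxima: b1 → 3, b2 → -2, b3 → -1; minimax = -2.
-6 ≠ -2, so there is no saddle point; optimal play is mixed.
R3 is strictly dominated by R1, so Row never plays it.
b1 is strictly dominated by b2 (it gives Row strictly more in every row), so Column never plays it.
On the remaining 2×2 (R1, R2 vs b2, b3):
Let Row play R1 with probability p. Expected payoff against b2: (-6)p + (-2)(1−p) = −4p − 2; against b3: (-1)p + (-6)(1−p) = 5p − 6.
Setting these equal: −4p − 2 = 5p − 6 ⇒ −9p = -4 ⇒ p = 4/9, and the value is (-4)·(4/9) − 2 = -34/9.
For Column: with q = P(b2), equating R1's and R2's payoffs gives −5q − 1 = 4q − 6 ⇒ q = 5/9.

-34/9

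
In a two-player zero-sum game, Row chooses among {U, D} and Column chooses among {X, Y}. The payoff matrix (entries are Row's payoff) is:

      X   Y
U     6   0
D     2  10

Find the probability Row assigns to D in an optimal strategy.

Row minima: U → 0, D → 2; maximin = 2.
Column maxima: X → 6, Y → 10; minimax = 6.
2 ≠ 6, so there is no saddle point; optimal play is mixed.
Let Row play U with probability p. Expected payoff against X: 6p + 2(1−p) = 4p + 2; against Y: 0p + 10(1−p) = −10p + 10.
Setting these equal: 4p + 2 = −10p + 10 ⇒ 14p = 8 ⇒ p = 4/7, and the value is (4)·(4/7) + 2 = 30/7.
For Column: with q = P(X), equating U's and D's payoffs gives 6q = −8q + 10 ⇒ q = 5/7.

3/7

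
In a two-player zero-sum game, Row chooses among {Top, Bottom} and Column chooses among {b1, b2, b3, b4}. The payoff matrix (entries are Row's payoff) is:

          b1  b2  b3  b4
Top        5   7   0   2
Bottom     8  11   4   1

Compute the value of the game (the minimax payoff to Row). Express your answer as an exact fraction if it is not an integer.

Row minima: Top → 0, Bottom → 1; maximin = 1.
Column maxima: b1 → 8, b2 → 11, b3 → 4, b4 → 2; minimax = 2.
1 ≠ 2, so there is no saddle point; optimal play is mixed.
b1 is strictly dominated by b3 (it gives Row strictly more in every row), so Column never plays it.
b2 is strictly dominated by b3 (it gives Row strictly more in every row), so Column never plays it.
On the remaining 2×2 (Top, Bottom vs b3, b4):
Let Row play Top with probability p. Expected payoff against b3: 0p + 4(1−p) = −4p + 4; against b4: 2p + 1(1−p) = p + 1.
Setting these equal: −4p + 4 = p + 1 ⇒ −5p = -3 ⇒ p = 3/5, and the value is (-4)·(3/5) + 4 = 8/5.
For Column: with q = P(b3), equating Top's and Bottom's payoffs gives −2q + 2 = 3q + 1 ⇒ q = 1/5.

8/5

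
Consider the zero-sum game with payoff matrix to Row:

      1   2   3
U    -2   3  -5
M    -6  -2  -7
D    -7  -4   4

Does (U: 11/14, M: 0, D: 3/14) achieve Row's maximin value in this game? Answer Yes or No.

Yes

Against 1 this mix gives (11/14)·(-2) + (3/14)·(-7) = -43/14.
Against 2 this mix gives (11/14)·3 + (3/14)·(-4) = 3/2.
Against 3 this mix gives (11/14)·(-5) + (3/14)·4 = -43/14.
All of Column's active replies (1, 3) yield -43/14, and no column does worse for Row. The mix makes Column indifferent and guarantees -43/14, so it is optimal.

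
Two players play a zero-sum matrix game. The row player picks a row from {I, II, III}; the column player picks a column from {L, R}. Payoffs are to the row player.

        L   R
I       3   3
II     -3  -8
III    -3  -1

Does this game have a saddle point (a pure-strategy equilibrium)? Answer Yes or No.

Row minima: I → 3, II → -8, III → -3; maximin = 3.
Column maxima: L → 3, R → 3; minimax = 3.
maximin = minimax = 3, so a saddle point exists.

Yes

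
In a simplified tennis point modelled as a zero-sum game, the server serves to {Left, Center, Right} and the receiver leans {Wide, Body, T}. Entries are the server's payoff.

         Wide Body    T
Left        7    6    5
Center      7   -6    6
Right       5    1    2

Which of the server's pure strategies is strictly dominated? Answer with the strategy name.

Right

Left gives a strictly higher payoff than Right against every column: 7 > 5, 6 > 1, 5 > 2.
So Right is strictly dominated and the server never plays it.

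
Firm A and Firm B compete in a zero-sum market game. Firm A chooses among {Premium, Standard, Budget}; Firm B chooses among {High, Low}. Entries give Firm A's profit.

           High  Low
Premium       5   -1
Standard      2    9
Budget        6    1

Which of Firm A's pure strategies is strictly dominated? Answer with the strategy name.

Budget gives a strictly higher payoff than Premium against every column: 6 > 5, 1 > -1.
So Premium is strictly dominated and Firm A never plays it.

Premium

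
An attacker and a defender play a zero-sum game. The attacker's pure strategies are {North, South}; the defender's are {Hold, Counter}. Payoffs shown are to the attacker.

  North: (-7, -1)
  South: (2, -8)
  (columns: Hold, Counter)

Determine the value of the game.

-29/8

Row minima: North → -7, South → -8; maximin = -7.
Column maxima: Hold → 2, Counter → -1; minimax = -1.
-7 ≠ -1, so there is no saddle point; optimal play is mixed.
Let the attacker play North with probability p. Expected payoff against Hold: (-7)p + 2(1−p) = −9p + 2; against Counter: (-1)p + (-8)(1−p) = 7p − 8.
Setting these equal: −9p + 2 = 7p − 8 ⇒ −16p = -10 ⇒ p = 5/8, and the value is (-9)·(5/8) + 2 = -29/8.
For the defender: with q = P(Hold), equating North's and South's payoffs gives −6q − 1 = 10q − 8 ⇒ q = 7/16.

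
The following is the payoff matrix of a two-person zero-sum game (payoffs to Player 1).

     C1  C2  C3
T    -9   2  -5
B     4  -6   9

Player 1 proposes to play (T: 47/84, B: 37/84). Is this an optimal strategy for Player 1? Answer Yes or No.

Against C1 this mix gives (47/84)·(-9) + (37/84)·4 = -275/84.
Against C2 this mix gives (47/84)·2 + (37/84)·(-6) = -32/21.
Against C3 this mix gives (47/84)·(-5) + (37/84)·9 = 7/6.
Player 2 will play C1, holding Player 1 to -275/84. Shifting weight toward the row that does better against C1 would raise this floor (the equalizing mix achieves -46/21 against both C1 and C2), so the proposed strategy is not optimal.

No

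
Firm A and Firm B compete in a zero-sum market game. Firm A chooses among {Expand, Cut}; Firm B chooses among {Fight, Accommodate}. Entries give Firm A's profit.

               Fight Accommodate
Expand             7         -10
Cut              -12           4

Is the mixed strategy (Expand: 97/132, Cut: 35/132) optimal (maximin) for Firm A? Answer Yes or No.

No

Against Fight this mix gives (97/132)·7 + (35/132)·(-12) = 259/132.
Against Accommodate this mix gives (97/132)·(-10) + (35/132)·4 = -415/66.
Firm B will play Accommodate, holding Firm A to -415/66. Shifting weight toward the row that does better against Accommodate would raise this floor (the equalizing mix achieves -92/33 against both Accommodate and Fight), so the proposed strategy is not optimal.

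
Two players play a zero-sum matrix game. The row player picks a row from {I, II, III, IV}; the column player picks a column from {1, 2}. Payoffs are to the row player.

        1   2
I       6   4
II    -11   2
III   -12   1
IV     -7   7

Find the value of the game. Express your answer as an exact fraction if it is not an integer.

Row minima: I → 4, II → -11, III → -12, IV → -7; maximin = 4.
Column maxima: 1 → 6, 2 → 7; minimax = 6.
4 ≠ 6, so there is no saddle point; optimal play is mixed.
II is strictly dominated by I, so the row player never plays it.
III is strictly dominated by I, so the row player never plays it.
On the remaining 2×2 (I, IV vs 1, 2):
Let the row player play I with probability p. Expected payoff against 1: 6p + (-7)(1−p) = 13p − 7; against 2: 4p + 7(1−p) = −3p + 7.
Setting these equal: 13p − 7 = −3p + 7 ⇒ 16p = 14 ⇒ p = 7/8, and the value is (13)·(7/8) − 7 = 35/8.
For the column player: with q = P(1), equating I's and IV's payoffs gives 2q + 4 = −14q + 7 ⇒ q = 3/16.

35/8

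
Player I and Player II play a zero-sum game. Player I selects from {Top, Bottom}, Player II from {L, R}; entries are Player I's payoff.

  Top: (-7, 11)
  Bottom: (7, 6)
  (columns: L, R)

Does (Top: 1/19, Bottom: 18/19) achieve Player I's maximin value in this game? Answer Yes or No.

Against L this mix gives (1/19)·(-7) + (18/19)·7 = 119/19.
Against R this mix gives (1/19)·11 + (18/19)·6 = 119/19.
All of Player II's active replies (L, R) yield 119/19, and no column does worse for Player I. The mix makes Player II indifferent and guarantees 119/19, so it is optimal.

Yes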